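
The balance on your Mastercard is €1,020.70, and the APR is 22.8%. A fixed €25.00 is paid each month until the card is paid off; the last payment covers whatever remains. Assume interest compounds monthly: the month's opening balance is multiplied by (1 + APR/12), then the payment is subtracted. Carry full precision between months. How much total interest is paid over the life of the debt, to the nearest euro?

€965

Monthly rate r = 22.8%/12 = 1.9% = 0.019.
Payoff takes n = ⌈−ln(1 − rB₀/P)/ln(1+r)⌉ = ⌈79.425⌉ = 80 payments; the last is €10.68.
Total paid = 79·€25.00 + €10.68 = €1,985.68.
Total interest = total paid − principal = €1,985.68 − €1,020.70 = €964.98.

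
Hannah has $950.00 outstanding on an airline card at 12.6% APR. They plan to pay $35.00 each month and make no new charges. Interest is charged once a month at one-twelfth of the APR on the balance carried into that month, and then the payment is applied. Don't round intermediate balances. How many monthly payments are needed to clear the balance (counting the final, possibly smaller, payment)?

33 payments

Monthly rate r = 12.6%/12 = 1.05% = 0.0105.
Recurrence: B ← B·(1+r) − $35.00.
Month 1: interest $9.97; balance after payment $924.98.
Month 2: interest $9.71; balance after payment $899.69.
Closed form: n = −ln(1 − rB₀/P)/ln(1+r) = −ln(0.715)/ln(1.0105) ≈ 32.117, so the balance reaches zero during payment 33.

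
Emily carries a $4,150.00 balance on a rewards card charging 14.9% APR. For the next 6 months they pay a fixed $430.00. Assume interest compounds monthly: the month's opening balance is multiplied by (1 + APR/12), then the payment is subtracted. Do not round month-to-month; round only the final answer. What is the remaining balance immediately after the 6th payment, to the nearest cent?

$1,807.51

Monthly rate r = 14.9%/12 = 1.24167% = 0.0124167.
Each month: B ← B·(1+r) − $430.00.
Month 1: interest $51.53; balance after payment $3,771.53.
Month 2: interest $46.83; balance after payment $3,388.36.
Month 3: interest $42.07; balance after payment $3,000.43.
Month 4: interest $37.26; balance after payment $2,607.69.
Month 5: interest $32.38; balance after payment $2,210.07.
Month 6: interest $27.44; balance after payment $1,807.51.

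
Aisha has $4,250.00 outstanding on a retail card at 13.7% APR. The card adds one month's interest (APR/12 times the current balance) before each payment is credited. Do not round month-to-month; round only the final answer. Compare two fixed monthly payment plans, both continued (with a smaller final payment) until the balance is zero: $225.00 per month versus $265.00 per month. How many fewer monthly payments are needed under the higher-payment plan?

Monthly rate r = 13.7%/12 = 1.14167% = 0.0114167.
At $225.00/mo: n = ⌈−ln(1 − rB₀/P)/ln(1+r)⌉ = 22 payments (last $89.61); total interest = total paid − $4,250.00 = $564.61.
At $265.00/mo: 18 payments (last $216.20); total interest $471.20.
Payments saved = 22 − 18 = 4.

4 fewer payments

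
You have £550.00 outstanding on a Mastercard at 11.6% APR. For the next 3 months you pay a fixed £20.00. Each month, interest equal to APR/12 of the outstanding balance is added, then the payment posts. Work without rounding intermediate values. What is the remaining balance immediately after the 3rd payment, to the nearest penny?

£505.52

Monthly rate r = 11.6%/12 = 0.966667% = 0.00966667.
Each month: B ← B·(1+r) − £20.00.
Month 1: interest £5.32; balance after payment £535.32.
Month 2: interest £5.17; balance after payment £520.49.
Month 3: interest £5.03; balance after payment £505.52.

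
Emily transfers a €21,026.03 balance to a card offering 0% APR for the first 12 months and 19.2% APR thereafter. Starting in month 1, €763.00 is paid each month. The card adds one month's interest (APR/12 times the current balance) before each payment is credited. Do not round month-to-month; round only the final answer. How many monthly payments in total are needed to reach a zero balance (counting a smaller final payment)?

31 payments

Promo months 1–12 at r₀ = 0%/12 = 0; months 13+ at r₁ = 19.2%/12 = 0.016.
After month 12 (no interest yet): B = €21,026.03 − 12·€763.00 = €11,870.03.
Then at r₁ with €763.00/mo: n₂ = −ln(1 − r₁·B/P)/ln(1+r₁) ≈ 18.03 → 19 more payments.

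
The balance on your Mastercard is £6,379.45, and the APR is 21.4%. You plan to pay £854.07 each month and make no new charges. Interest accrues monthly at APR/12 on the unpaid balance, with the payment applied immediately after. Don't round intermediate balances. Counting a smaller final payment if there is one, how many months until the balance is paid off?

Monthly rate r = 21.4%/12 = 1.78333% = 0.0178333.
Recurrence: B ← B·(1+r) − £854.07.
Month 1: interest £113.77; balance after payment £5,639.15.
Month 2: interest £100.56; balance after payment £4,885.64.
Closed form: n = −ln(1 − rB₀/P)/ln(1+r) = −ln(0.86679)/ln(1.01783) ≈ 8.087, so the balance reaches zero during payment 9.

9 months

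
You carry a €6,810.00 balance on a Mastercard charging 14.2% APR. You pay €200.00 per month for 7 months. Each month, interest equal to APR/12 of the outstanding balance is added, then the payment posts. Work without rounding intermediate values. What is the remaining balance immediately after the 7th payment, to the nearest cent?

€5,943.83

Monthly rate r = 14.2%/12 = 1.18333% = 0.0118333.
Each month: B ← B·(1+r) − €200.00.
Month 1: interest €80.58; balance after payment €6,690.59.
Month 2: interest €79.17; balance after payment €6,569.76.
Month 3: interest €77.74; balance after payment €6,447.50.
Month 4: interest €76.30; balance after payment €6,323.79.
Month 5: interest €74.83; balance after payment €6,198.63.
Month 6: interest €73.35; balance after payment €6,071.98.
Month 7: interest €71.85; balance after payment €5,943.83.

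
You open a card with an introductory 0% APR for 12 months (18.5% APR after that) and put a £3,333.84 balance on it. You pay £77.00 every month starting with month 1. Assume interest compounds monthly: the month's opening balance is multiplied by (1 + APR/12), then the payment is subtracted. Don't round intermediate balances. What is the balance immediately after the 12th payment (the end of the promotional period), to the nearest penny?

Promo months 1–12 at r₀ = 0%/12 = 0; months 13+ at r₁ = 18.5%/12 = 0.0154167.
After month 12 (no interest yet): B = £3,333.84 − 12·£77.00 = £2,409.84.

£2,409.84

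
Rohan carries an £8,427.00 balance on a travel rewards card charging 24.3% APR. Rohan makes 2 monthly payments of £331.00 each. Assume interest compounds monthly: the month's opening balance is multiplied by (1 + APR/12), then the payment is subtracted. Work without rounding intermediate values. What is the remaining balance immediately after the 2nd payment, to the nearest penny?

Monthly rate r = 24.3%/12 = 2.025% = 0.02025.
Each month: B ← B·(1+r) − £331.00.
Month 1: interest £170.65; balance after payment £8,266.65.
Month 2: interest £167.40; balance after payment £8,103.05.

£8,103.05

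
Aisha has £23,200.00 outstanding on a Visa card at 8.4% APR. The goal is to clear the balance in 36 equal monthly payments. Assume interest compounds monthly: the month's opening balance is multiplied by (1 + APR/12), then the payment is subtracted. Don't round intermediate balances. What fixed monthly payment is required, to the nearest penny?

Monthly rate r = 8.4%/12 = 0.7% = 0.007.
Level-payment amortization: P = B₀·r / (1 − (1+r)^(−n)) = 23200.00·0.007 / (1 − 1.007^(−36)).
Denominator 1 − (1+r)^(−36) = 0.222072615.
P = 162.4 / 0.222072615 ≈ 731.29.

£731.29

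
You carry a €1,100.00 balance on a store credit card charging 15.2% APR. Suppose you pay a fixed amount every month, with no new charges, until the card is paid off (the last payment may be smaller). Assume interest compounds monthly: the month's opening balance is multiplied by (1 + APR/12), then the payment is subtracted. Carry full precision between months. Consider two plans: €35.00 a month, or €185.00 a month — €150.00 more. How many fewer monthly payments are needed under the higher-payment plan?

34 fewer payments

Monthly rate r = 15.2%/12 = 1.26667% = 0.0126667.
At €35.00/mo: n = ⌈−ln(1 − rB₀/P)/ln(1+r)⌉ = 41 payments (last €11.65); total interest = total paid − €1,100.00 = €311.65.
At €185.00/mo: 7 payments (last €41.06); total interest €51.06.
Payments saved = 41 − 7 = 34.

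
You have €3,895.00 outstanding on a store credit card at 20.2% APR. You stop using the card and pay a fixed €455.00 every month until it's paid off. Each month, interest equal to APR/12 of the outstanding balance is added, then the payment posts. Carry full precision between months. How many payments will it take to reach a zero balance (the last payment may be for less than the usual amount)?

Monthly rate r = 20.2%/12 = 1.68333% = 0.0168333.
Recurrence: B ← B·(1+r) − €455.00.
Month 1: interest €65.57; balance after payment €3,505.57.
Month 2: interest €59.01; balance after payment €3,109.58.
Closed form: n = −ln(1 − rB₀/P)/ln(1+r) = −ln(0.8559)/ln(1.01683) ≈ 9.321, so the balance reaches zero during payment 10.

10 months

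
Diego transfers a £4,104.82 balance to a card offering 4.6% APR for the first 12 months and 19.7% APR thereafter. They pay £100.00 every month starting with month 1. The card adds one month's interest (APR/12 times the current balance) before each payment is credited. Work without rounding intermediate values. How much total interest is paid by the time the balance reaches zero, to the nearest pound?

Promo months 1–12 at r₀ = 4.6%/12 = 0.00383333; months 13+ at r₁ = 19.7%/12 = 0.0164167.
After month 12: iterate B ← B·(1+r₀) − £100.00 for 12 months → £3,072.05.
Then at r₁ with £100.00/mo: n₂ = −ln(1 − r₁·B/P)/ln(1+r₁) ≈ 43.10 → 44 more payments.
Total paid = 55·£100.00 + £10.24 = £5,510.24; interest = £5,510.24 − £4,104.82 = £1,405.42.

£1,405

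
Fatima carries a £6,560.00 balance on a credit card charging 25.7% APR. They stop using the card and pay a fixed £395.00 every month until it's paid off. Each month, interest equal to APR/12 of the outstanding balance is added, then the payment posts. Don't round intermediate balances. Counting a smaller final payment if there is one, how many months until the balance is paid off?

Monthly rate r = 25.7%/12 = 2.14167% = 0.0214167.
Recurrence: B ← B·(1+r) − £395.00.
Month 1: interest £140.49; balance after payment £6,305.49.
Month 2: interest £135.04; balance after payment £6,045.54.
Closed form: n = −ln(1 − rB₀/P)/ln(1+r) = −ln(0.64432)/ln(1.02142) ≈ 20.743, so the balance reaches zero during payment 21.

21 months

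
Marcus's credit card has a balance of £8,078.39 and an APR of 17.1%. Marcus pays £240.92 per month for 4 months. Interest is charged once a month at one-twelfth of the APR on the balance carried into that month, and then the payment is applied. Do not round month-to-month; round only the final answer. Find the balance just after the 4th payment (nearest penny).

£7,564.32

Monthly rate r = 17.1%/12 = 1.425% = 0.01425.
Each month: B ← B·(1+r) − £240.92.
Month 1: interest £115.12; balance after payment £7,952.59.
Month 2: interest £113.32; balance after payment £7,824.99.
Month 3: interest £111.51; balance after payment £7,695.58.
Month 4: interest £109.66; balance after payment £7,564.32.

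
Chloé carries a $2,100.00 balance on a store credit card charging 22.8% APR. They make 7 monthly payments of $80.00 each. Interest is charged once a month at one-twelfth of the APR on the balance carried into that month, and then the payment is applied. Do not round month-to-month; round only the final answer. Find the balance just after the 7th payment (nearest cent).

Monthly rate r = 22.8%/12 = 1.9% = 0.019.
Each month: B ← B·(1+r) − $80.00.
Month 1: interest $39.90; balance after payment $2,059.90.
Month 2: interest $39.14; balance after payment $2,019.04.
Month 3: interest $38.36; balance after payment $1,977.40.
Month 4: interest $37.57; balance after payment $1,934.97.
Month 5: interest $36.76; balance after payment $1,891.73.
Month 6: interest $35.94; balance after payment $1,847.68.
Month 7: interest $35.11; balance after payment $1,802.78.

$1,802.78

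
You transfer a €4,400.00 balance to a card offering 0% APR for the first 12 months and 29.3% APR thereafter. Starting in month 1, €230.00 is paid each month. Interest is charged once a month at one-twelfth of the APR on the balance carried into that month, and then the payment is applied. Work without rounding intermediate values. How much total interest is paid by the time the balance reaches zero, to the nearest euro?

Promo months 1–12 at r₀ = 0%/12 = 0; months 13+ at r₁ = 29.3%/12 = 0.0244167.
After month 12 (no interest yet): B = €4,400.00 − 12·€230.00 = €1,640.00.
Then at r₁ with €230.00/mo: n₂ = −ln(1 − r₁·B/P)/ln(1+r₁) ≈ 7.93 → 8 more payments.
Total paid = 19·€230.00 + €213.94 = €4,583.94; interest = €4,583.94 − €4,400.00 = €183.94.

€184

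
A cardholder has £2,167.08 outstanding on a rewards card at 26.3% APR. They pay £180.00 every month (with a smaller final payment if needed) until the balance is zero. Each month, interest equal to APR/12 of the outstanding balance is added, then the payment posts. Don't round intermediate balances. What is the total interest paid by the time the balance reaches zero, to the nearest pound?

£377

Monthly rate r = 26.3%/12 = 2.19167% = 0.0219167.
Payoff takes n = ⌈−ln(1 − rB₀/P)/ln(1+r)⌉ = ⌈14.130⌉ = 15 payments; the last is £23.62.
Total paid = 14·£180.00 + £23.62 = £2,543.62.
Total interest = total paid − principal = £2,543.62 − £2,167.08 = £376.54.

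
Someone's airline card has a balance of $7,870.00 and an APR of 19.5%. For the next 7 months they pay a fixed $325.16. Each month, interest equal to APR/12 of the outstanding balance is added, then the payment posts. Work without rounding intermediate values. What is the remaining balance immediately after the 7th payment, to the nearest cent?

Monthly rate r = 19.5%/12 = 1.625% = 0.01625.
Each month: B ← B·(1+r) − $325.16.
Month 1: interest $127.89; balance after payment $7,672.73.
Month 2: interest $124.68; balance after payment $7,472.25.
Month 3: interest $121.42; balance after payment $7,268.51.
Month 4: interest $118.11; balance after payment $7,061.47.
Month 5: interest $114.75; balance after payment $6,851.06.
Month 6: interest $111.33; balance after payment $6,637.23.
Month 7: interest $107.85; balance after payment $6,419.92.

$6,419.92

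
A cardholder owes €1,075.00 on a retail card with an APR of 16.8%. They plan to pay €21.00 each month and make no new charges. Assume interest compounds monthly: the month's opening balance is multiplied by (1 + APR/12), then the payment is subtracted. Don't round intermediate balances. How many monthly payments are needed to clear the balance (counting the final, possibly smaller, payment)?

Monthly rate r = 16.8%/12 = 1.4% = 0.014.
Recurrence: B ← B·(1+r) − €21.00.
Month 1: interest €15.05; balance after payment €1,069.05.
Month 2: interest €14.97; balance after payment €1,063.02.
Closed form: n = −ln(1 − rB₀/P)/ln(1+r) = −ln(0.28333)/ln(1.014) ≈ 90.710, so the balance reaches zero during payment 91.

91 months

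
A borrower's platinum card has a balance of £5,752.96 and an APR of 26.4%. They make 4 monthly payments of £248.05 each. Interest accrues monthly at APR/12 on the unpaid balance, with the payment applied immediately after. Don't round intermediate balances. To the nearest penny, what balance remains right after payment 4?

£5,250.75

Monthly rate r = 26.4%/12 = 2.2% = 0.022.
Each month: B ← B·(1+r) − £248.05.
Month 1: interest £126.57; balance after payment £5,631.48.
Month 2: interest £123.89; balance after payment £5,507.32.
Month 3: interest £121.16; balance after payment £5,380.43.
Month 4: interest £118.37; balance after payment £5,250.75.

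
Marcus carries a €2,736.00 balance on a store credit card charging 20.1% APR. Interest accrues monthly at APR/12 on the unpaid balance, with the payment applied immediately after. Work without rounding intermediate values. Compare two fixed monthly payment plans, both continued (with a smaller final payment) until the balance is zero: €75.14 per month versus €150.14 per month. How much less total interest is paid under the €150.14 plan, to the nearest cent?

Monthly rate r = 20.1%/12 = 1.675% = 0.01675.
At €75.14/mo: n = ⌈−ln(1 − rB₀/P)/ln(1+r)⌉ = 57 payments (last €50.46); total interest = total paid − €2,736.00 = €1,522.30.
At €150.14/mo: 22 payments (last €138.78); total interest €555.72.
Interest saved = €1,522.30 − €555.72 = €966.58.

€966.58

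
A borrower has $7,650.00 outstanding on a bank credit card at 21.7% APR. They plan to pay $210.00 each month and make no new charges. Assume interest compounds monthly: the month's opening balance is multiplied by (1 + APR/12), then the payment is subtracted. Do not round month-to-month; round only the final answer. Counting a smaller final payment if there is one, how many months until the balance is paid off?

60 payments

Monthly rate r = 21.7%/12 = 1.80833% = 0.0180833.
Recurrence: B ← B·(1+r) − $210.00.
Month 1: interest $138.34; balance after payment $7,578.34.
Month 2: interest $137.04; balance after payment $7,505.38.
Closed form: n = −ln(1 − rB₀/P)/ln(1+r) = −ln(0.34125)/ln(1.01808) ≈ 59.991, so the balance reaches zero during payment 60.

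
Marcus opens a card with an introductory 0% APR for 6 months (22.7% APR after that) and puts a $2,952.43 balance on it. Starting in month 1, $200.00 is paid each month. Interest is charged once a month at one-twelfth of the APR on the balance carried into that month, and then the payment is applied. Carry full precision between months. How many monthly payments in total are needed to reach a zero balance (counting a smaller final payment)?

Promo months 1–6 at r₀ = 0%/12 = 0; months 7+ at r₁ = 22.7%/12 = 0.0189167.
After month 6 (no interest yet): B = $2,952.43 − 6·$200.00 = $1,752.43.
Then at r₁ with $200.00/mo: n₂ = −ln(1 − r₁·B/P)/ln(1+r₁) ≈ 9.67 → 10 more payments.

16 payments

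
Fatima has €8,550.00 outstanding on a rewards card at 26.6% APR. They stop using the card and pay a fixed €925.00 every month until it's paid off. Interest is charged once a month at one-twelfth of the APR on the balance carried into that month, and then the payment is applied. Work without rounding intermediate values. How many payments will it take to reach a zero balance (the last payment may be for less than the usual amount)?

Monthly rate r = 26.6%/12 = 2.21667% = 0.0221667.
Recurrence: B ← B·(1+r) − €925.00.
Month 1: interest €189.53; balance after payment €7,814.52.
Month 2: interest €173.22; balance after payment €7,062.75.
Closed form: n = −ln(1 − rB₀/P)/ln(1+r) = −ln(0.79511)/ln(1.02217) ≈ 10.458, so the balance reaches zero during payment 11.

11 payments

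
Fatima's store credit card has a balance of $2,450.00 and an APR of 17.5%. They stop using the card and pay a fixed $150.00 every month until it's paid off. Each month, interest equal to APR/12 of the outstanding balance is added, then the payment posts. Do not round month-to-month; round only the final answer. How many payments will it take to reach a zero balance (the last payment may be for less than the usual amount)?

19 payments

Monthly rate r = 17.5%/12 = 1.45833% = 0.0145833.
Recurrence: B ← B·(1+r) − $150.00.
Month 1: interest $35.73; balance after payment $2,335.73.
Month 2: interest $34.06; balance after payment $2,219.79.
Closed form: n = −ln(1 − rB₀/P)/ln(1+r) = −ln(0.76181)/ln(1.01458) ≈ 18.792, so the balance reaches zero during payment 19.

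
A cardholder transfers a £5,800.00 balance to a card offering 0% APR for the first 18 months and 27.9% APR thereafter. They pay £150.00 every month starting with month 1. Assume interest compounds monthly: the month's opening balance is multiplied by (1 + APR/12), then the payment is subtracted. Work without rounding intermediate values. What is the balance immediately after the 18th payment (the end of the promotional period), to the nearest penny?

Promo months 1–18 at r₀ = 0%/12 = 0; months 19+ at r₁ = 27.9%/12 = 0.02325.
After month 18 (no interest yet): B = £5,800.00 − 18·£150.00 = £3,100.00.

£3,100.00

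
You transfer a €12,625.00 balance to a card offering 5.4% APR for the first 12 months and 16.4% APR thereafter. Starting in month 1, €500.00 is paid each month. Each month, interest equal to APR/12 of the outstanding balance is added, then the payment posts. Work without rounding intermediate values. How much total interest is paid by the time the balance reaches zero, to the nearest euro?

Promo months 1–12 at r₀ = 5.4%/12 = 0.0045; months 13+ at r₁ = 16.4%/12 = 0.0136667.
After month 12: iterate B ← B·(1+r₀) − €500.00 for 12 months → €7,173.13.
Then at r₁ with €500.00/mo: n₂ = −ln(1 − r₁·B/P)/ln(1+r₁) ≈ 16.08 → 17 more payments.
Total paid = 28·€500.00 + €38.98 = €14,038.98; interest = €14,038.98 − €12,625.00 = €1,413.98.

€1,414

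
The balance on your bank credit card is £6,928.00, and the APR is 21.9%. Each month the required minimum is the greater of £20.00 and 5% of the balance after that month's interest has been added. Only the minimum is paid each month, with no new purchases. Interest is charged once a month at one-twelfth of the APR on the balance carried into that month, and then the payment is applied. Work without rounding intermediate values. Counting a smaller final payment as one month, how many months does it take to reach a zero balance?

Monthly rate r = 21.9%/12 = 1.825% = 0.01825.
While 5% of the post-interest balance exceeds £20.00, each month B ← (B·(1+r))·(1 − 0.05), i.e. B shrinks by the factor (1+r)·0.95 = 0.96734.
This holds for months 1–87. Entering month 88 the balance is £385.39; 5% of the post-interest balance is now below £20.00, so the flat £20.00 minimum applies from here.
From month 88 a fixed £20.00 at rate r clears £385.39 in 24 more payments. Total: 87 + 24 = 111 months.

111 months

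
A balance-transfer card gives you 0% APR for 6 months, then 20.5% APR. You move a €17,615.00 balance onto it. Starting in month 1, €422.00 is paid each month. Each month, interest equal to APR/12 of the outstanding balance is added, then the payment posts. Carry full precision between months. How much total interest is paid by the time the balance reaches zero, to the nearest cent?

Promo months 1–6 at r₀ = 0%/12 = 0; months 7+ at r₁ = 20.5%/12 = 0.0170833.
After month 6 (no interest yet): B = €17,615.00 − 6·€422.00 = €15,083.00.
Then at r₁ with €422.00/mo: n₂ = −ln(1 − r₁·B/P)/ln(1+r₁) ≈ 55.68 → 56 more payments.
Total paid = 61·€422.00 + €286.48 = €26,028.48; interest = €26,028.48 − €17,615.00 = €8,413.48.

€8,413.48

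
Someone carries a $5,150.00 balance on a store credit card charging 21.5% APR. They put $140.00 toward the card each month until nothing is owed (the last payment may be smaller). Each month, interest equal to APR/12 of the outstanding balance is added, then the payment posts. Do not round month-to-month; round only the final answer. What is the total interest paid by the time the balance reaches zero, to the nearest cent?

$3,334.00

Monthly rate r = 21.5%/12 = 1.79167% = 0.0179167.
Payoff takes n = ⌈−ln(1 − rB₀/P)/ln(1+r)⌉ = ⌈60.598⌉ = 61 payments; the last is $84.00.
Total paid = 60·$140.00 + $84.00 = $8,484.00.
Total interest = total paid − principal = $8,484.00 − $5,150.00 = $3,334.00.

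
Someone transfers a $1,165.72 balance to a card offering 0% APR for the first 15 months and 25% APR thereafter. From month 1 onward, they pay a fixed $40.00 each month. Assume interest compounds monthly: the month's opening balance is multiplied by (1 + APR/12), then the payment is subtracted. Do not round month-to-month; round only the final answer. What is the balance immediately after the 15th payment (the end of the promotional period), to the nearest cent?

$565.72

Promo months 1–15 at r₀ = 0%/12 = 0; months 16+ at r₁ = 25%/12 = 0.0208333.
After month 15 (no interest yet): B = $1,165.72 − 15·$40.00 = $565.72.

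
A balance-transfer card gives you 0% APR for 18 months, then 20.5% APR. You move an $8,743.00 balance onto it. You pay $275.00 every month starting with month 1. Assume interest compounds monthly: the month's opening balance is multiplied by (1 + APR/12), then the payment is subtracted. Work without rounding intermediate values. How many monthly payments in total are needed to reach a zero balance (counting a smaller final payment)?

Promo months 1–18 at r₀ = 0%/12 = 0; months 19+ at r₁ = 20.5%/12 = 0.0170833.
After month 18 (no interest yet): B = $8,743.00 − 18·$275.00 = $3,793.00.
Then at r₁ with $275.00/mo: n₂ = −ln(1 − r₁·B/P)/ln(1+r₁) ≈ 15.86 → 16 more payments.

34 months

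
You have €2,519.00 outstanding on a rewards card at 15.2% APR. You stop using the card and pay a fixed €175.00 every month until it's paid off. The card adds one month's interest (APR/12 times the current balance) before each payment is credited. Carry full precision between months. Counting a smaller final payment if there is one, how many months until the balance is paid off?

Monthly rate r = 15.2%/12 = 1.26667% = 0.0126667.
Recurrence: B ← B·(1+r) − €175.00.
Month 1: interest €31.91; balance after payment €2,375.91.
Month 2: interest €30.09; balance after payment €2,231.00.
Closed form: n = −ln(1 − rB₀/P)/ln(1+r) = −ln(0.81767)/ln(1.01267) ≈ 15.992, so the balance reaches zero during payment 16.

16 payments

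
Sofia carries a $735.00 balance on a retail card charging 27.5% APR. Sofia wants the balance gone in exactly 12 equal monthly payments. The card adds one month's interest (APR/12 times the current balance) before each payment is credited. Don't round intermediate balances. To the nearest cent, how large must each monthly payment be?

$70.75

Monthly rate r = 27.5%/12 = 2.29167% = 0.0229167.
Level-payment amortization: P = B₀·r / (1 − (1+r)^(−n)) = 735.00·0.0229167 / (1 − 1.02292^(−12)).
Denominator 1 − (1+r)^(−12) = 0.23806672.
P = 16.8438 / 0.23806672 ≈ 70.75.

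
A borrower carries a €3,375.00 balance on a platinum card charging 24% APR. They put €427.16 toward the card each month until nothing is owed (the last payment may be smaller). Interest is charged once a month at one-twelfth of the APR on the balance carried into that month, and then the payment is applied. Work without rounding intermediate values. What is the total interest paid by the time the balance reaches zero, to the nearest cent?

€336.09

Monthly rate r = 24%/12 = 2% = 0.02.
Payoff takes n = ⌈−ln(1 − rB₀/P)/ln(1+r)⌉ = ⌈8.686⌉ = 9 payments; the last is €293.81.
Total paid = 8·€427.16 + €293.81 = €3,711.09.
Total interest = total paid − principal = €3,711.09 − €3,375.00 = €336.09.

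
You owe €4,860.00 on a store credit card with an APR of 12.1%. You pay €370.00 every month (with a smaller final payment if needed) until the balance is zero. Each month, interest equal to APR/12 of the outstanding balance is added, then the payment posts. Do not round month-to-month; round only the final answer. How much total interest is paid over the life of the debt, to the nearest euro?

Monthly rate r = 12.1%/12 = 1.00833% = 0.0100833.
Payoff takes n = ⌈−ln(1 − rB₀/P)/ln(1+r)⌉ = ⌈14.161⌉ = 15 payments; the last is €59.91.
Total paid = 14·€370.00 + €59.91 = €5,239.91.
Total interest = total paid − principal = €5,239.91 − €4,860.00 = €379.91.

€380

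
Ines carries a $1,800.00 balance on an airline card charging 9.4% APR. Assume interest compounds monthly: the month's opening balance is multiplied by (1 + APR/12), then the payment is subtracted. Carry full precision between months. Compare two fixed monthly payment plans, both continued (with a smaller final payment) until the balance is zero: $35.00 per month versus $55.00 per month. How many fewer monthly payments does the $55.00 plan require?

Monthly rate r = 9.4%/12 = 0.783333% = 0.00783333.
At $35.00/mo: n = ⌈−ln(1 − rB₀/P)/ln(1+r)⌉ = 67 payments (last $2.76); total interest = total paid − $1,800.00 = $512.76.
At $55.00/mo: 38 payments (last $52.87); total interest $287.87.
Payments saved = 67 − 38 = 29.

29 fewer payments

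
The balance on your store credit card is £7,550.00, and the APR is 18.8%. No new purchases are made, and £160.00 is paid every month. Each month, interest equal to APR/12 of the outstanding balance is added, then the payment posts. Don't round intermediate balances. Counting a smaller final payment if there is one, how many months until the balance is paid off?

Monthly rate r = 18.8%/12 = 1.56667% = 0.0156667.
Recurrence: B ← B·(1+r) − £160.00.
Month 1: interest £118.28; balance after payment £7,508.28.
Month 2: interest £117.63; balance after payment £7,465.91.
Closed form: n = −ln(1 − rB₀/P)/ln(1+r) = −ln(0.26073)/ln(1.01567) ≈ 86.475, so the balance reaches zero during payment 87.

87 payments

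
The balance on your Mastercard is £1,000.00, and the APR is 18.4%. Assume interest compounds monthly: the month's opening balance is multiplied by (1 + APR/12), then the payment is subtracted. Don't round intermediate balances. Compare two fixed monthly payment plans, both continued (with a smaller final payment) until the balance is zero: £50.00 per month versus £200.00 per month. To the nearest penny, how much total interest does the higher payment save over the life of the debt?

£154.78

Monthly rate r = 18.4%/12 = 1.53333% = 0.0153333.
At £50.00/mo: n = ⌈−ln(1 − rB₀/P)/ln(1+r)⌉ = 25 payments (last £3.43); total interest = total paid − £1,000.00 = £203.43.
At £200.00/mo: 6 payments (last £48.65); total interest £48.65.
Interest saved = £203.43 − £48.65 = £154.78.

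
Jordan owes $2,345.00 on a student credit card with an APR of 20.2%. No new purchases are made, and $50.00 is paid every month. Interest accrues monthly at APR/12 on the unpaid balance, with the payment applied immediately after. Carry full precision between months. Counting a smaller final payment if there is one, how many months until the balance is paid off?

Monthly rate r = 20.2%/12 = 1.68333% = 0.0168333.
Recurrence: B ← B·(1+r) − $50.00.
Month 1: interest $39.47; balance after payment $2,334.47.
Month 2: interest $39.30; balance after payment $2,323.77.
Closed form: n = −ln(1 − rB₀/P)/ln(1+r) = −ln(0.21052)/ln(1.01683) ≈ 93.343, so the balance reaches zero during payment 94.

94 payments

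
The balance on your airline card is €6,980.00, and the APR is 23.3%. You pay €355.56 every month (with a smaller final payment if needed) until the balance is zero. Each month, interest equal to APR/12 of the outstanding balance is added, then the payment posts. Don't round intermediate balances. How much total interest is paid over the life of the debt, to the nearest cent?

Monthly rate r = 23.3%/12 = 1.94167% = 0.0194167.
Payoff takes n = ⌈−ln(1 − rB₀/P)/ln(1+r)⌉ = ⌈24.956⌉ = 25 payments; the last is €340.14.
Total paid = 24·€355.56 + €340.14 = €8,873.58.
Total interest = total paid − principal = €8,873.58 − €6,980.00 = €1,893.58.

€1,893.58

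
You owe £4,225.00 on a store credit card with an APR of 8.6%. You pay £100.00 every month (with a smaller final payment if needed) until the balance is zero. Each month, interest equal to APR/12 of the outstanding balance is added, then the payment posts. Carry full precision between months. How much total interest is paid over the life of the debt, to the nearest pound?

£826

Monthly rate r = 8.6%/12 = 0.716667% = 0.00716667.
Payoff takes n = ⌈−ln(1 − rB₀/P)/ln(1+r)⌉ = ⌈50.506⌉ = 51 payments; the last is £50.72.
Total paid = 50·£100.00 + £50.72 = £5,050.72.
Total interest = total paid − principal = £5,050.72 − £4,225.00 = £825.72.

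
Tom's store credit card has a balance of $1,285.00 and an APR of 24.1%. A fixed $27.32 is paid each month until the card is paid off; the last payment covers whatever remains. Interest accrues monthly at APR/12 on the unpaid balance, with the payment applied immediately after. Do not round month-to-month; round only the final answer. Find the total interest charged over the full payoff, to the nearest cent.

$2,690.69

Monthly rate r = 24.1%/12 = 2.00833% = 0.0200833.
Payoff takes n = ⌈−ln(1 − rB₀/P)/ln(1+r)⌉ = ⌈145.521⌉ = 146 payments; the last is $14.29.
Total paid = 145·$27.32 + $14.29 = $3,975.69.
Total interest = total paid − principal = $3,975.69 − $1,285.00 = $2,690.69.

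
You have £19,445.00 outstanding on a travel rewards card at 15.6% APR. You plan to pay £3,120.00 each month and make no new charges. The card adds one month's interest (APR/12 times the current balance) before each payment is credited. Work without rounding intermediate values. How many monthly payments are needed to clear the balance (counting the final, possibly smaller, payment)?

Monthly rate r = 15.6%/12 = 1.3% = 0.013.
Recurrence: B ← B·(1+r) − £3,120.00.
Month 1: interest £252.78; balance after payment £16,577.78.
Month 2: interest £215.51; balance after payment £13,673.30.
Closed form: n = −ln(1 − rB₀/P)/ln(1+r) = −ln(0.91898)/ln(1.013) ≈ 6.542, so the balance reaches zero during payment 7.

7 payments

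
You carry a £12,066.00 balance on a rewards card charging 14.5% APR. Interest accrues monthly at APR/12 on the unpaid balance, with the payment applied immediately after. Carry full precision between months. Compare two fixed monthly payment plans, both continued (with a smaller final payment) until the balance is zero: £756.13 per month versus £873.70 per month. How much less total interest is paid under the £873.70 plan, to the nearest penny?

£204.50

Monthly rate r = 14.5%/12 = 1.20833% = 0.0120833.
At £756.13/mo: n = ⌈−ln(1 − rB₀/P)/ln(1+r)⌉ = 18 payments (last £631.67); total interest = total paid − £12,066.00 = £1,419.88.
At £873.70/mo: 16 payments (last £175.88); total interest £1,215.38.
Interest saved = £1,419.88 − £1,215.38 = £204.50.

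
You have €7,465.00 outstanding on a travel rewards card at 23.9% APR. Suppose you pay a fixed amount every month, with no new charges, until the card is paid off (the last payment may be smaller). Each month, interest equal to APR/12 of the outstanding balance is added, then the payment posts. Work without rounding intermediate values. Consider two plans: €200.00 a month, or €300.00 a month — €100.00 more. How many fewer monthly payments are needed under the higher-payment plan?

Monthly rate r = 23.9%/12 = 1.99167% = 0.0199167.
At €200.00/mo: n = ⌈−ln(1 − rB₀/P)/ln(1+r)⌉ = 69 payments (last €194.50); total interest = total paid − €7,465.00 = €6,329.50.
At €300.00/mo: 35 payments (last €211.47); total interest €2,946.47.
Payments saved = 69 − 35 = 34.

34 fewer payments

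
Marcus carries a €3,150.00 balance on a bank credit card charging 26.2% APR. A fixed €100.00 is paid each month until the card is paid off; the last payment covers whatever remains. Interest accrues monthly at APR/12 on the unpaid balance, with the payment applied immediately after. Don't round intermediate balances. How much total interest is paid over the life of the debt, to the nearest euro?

Monthly rate r = 26.2%/12 = 2.18333% = 0.0218333.
Payoff takes n = ⌈−ln(1 − rB₀/P)/ln(1+r)⌉ = ⌈53.891⌉ = 54 payments; the last is €89.17.
Total paid = 53·€100.00 + €89.17 = €5,389.17.
Total interest = total paid − principal = €5,389.17 − €3,150.00 = €2,239.17.

€2,239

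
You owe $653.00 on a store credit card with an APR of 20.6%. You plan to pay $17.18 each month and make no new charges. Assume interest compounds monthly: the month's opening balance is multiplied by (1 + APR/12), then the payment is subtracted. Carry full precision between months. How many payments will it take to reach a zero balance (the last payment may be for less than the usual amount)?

Monthly rate r = 20.6%/12 = 1.71667% = 0.0171667.
Recurrence: B ← B·(1+r) − $17.18.
Month 1: interest $11.21; balance after payment $647.03.
Month 2: interest $11.11; balance after payment $640.96.
Closed form: n = −ln(1 − rB₀/P)/ln(1+r) = −ln(0.34751)/ln(1.01717) ≈ 62.098, so the balance reaches zero during payment 63.

63 payments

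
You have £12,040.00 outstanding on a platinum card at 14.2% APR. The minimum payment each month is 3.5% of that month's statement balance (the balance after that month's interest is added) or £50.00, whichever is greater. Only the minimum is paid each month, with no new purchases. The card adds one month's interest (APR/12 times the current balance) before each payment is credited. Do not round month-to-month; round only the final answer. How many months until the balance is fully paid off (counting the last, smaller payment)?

125 months

Monthly rate r = 14.2%/12 = 1.18333% = 0.0118333.
While 3.5% of the post-interest balance exceeds £50.00, each month B ← (B·(1+r))·(1 − 0.035), i.e. B shrinks by the factor (1+r)·0.965 = 0.97642.
This holds for months 1–90. Entering month 91 the balance is £1,405.70; 3.5% of the post-interest balance is now below £50.00, so the flat £50.00 minimum applies from here.
From month 91 a fixed £50.00 at rate r clears £1,405.70 in 35 more payments. Total: 90 + 35 = 125 months.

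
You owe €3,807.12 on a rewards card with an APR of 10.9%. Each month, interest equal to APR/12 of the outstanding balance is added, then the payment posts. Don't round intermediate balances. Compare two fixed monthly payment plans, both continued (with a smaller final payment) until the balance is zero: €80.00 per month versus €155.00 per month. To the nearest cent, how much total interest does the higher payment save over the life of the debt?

Monthly rate r = 10.9%/12 = 0.908333% = 0.00908333.
At €80.00/mo: n = ⌈−ln(1 − rB₀/P)/ln(1+r)⌉ = 63 payments (last €48.56); total interest = total paid − €3,807.12 = €1,201.44.
At €155.00/mo: 28 payments (last €142.46); total interest €520.34.
Interest saved = €1,201.44 − €520.34 = €681.10.

€681.10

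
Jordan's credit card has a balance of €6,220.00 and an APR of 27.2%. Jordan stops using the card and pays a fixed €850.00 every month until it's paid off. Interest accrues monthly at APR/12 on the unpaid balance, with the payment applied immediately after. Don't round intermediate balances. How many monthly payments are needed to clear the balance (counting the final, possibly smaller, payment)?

Monthly rate r = 27.2%/12 = 2.26667% = 0.0226667.
Recurrence: B ← B·(1+r) − €850.00.
Month 1: interest €140.99; balance after payment €5,510.99.
Month 2: interest €124.92; balance after payment €4,785.90.
Closed form: n = −ln(1 − rB₀/P)/ln(1+r) = −ln(0.83413)/ln(1.02267) ≈ 8.092, so the balance reaches zero during payment 9.

9 payments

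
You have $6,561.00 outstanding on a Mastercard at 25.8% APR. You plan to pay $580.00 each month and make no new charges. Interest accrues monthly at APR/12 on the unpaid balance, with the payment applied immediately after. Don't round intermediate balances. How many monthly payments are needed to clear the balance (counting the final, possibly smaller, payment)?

Monthly rate r = 25.8%/12 = 2.15% = 0.0215.
Recurrence: B ← B·(1+r) − $580.00.
Month 1: interest $141.06; balance after payment $6,122.06.
Month 2: interest $131.62; balance after payment $5,673.69.
Closed form: n = −ln(1 − rB₀/P)/ln(1+r) = −ln(0.75679)/ln(1.0215) ≈ 13.100, so the balance reaches zero during payment 14.

14 months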